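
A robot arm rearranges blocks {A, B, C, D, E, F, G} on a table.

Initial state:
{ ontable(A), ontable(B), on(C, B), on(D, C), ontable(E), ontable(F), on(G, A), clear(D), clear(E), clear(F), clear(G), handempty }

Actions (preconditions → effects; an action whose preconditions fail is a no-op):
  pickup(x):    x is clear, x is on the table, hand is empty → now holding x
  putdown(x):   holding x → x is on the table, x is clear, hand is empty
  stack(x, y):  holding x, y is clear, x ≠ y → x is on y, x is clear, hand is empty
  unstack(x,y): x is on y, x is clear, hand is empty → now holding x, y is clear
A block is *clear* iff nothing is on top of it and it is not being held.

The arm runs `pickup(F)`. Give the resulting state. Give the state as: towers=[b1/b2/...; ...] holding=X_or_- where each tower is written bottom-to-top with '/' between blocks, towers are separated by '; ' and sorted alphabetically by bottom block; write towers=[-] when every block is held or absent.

before: towers=[A/G; B/C/D; E; F] holding=-
pre[pickup(F)]: clear(F) ✓, ontable(F) ✓, handempty ✓
all met → apply pickup(F)
after:  towers=[A/G; B/C/D; E] holding=F

towers=[A/G; B/C/D; E] holding=F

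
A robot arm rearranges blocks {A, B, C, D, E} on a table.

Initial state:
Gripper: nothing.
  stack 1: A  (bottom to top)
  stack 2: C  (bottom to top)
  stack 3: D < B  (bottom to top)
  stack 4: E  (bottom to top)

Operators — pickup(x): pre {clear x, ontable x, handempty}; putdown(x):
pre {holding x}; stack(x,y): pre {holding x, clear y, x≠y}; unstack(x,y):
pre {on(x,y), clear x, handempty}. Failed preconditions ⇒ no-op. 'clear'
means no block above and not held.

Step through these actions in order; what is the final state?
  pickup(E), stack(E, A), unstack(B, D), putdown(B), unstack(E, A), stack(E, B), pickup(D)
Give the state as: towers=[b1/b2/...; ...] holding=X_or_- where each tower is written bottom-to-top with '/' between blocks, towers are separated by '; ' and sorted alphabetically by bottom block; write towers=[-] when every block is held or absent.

step 1 (pickup(E)): towers=[A; C; D/B] holding=E
step 2 (stack(E, A)): towers=[A/E; C; D/B] holding=-
step 3 (unstack(B, D)): towers=[A/E; C; D] holding=B
step 4 (putdown(B)): towers=[A/E; B; C; D] holding=-
step 5 (unstack(E, A)): towers=[A; B; C; D] holding=E
step 6 (stack(E, B)): towers=[A; B/E; C; D] holding=-
step 7 (pickup(D)): towers=[A; B/E; C] holding=D

towers=[A; B/E; C] holding=D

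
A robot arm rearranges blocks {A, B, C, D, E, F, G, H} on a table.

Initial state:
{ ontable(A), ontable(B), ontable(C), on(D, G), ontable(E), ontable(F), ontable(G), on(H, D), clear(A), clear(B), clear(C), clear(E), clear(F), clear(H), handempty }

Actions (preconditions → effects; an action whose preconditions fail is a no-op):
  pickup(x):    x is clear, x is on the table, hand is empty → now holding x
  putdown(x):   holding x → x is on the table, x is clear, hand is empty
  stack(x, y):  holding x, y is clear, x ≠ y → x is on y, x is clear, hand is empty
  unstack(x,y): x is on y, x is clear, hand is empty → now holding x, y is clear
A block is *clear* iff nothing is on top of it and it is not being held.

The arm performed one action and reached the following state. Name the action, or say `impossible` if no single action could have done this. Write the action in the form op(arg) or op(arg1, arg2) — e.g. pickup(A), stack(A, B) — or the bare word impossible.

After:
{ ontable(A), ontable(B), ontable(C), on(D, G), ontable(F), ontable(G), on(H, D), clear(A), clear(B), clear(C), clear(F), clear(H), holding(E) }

pickup(E)

target: towers=[A; B; C; F; G/D/H] holding=E
         pickup(A) → towers=[B; C; E; F; G/D/H] holding=A
         pickup(E) → towers=[A; B; C; F; G/D/H] holding=E  ← match
     unstack(H, D) → towers=[A; B; C; E; F; G/D] holding=H
         pickup(B) → towers=[A; C; E; F; G/D/H] holding=B
         pickup(F) → towers=[A; B; C; E; G/D/H] holding=F
         pickup(C) → towers=[A; B; E; F; G/D/H] holding=C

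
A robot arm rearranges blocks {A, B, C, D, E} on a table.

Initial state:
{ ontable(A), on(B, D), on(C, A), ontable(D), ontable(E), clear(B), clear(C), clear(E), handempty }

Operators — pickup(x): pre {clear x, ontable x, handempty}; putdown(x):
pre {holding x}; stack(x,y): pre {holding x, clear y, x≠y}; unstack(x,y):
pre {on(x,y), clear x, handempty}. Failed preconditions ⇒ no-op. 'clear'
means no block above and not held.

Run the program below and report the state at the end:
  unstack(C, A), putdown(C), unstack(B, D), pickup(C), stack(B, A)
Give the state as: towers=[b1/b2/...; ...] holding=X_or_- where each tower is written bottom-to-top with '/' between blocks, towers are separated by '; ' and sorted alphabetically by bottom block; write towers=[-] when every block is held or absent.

step 1 (unstack(C, A)): towers=[A; D/B; E] holding=C
step 2 (putdown(C)): towers=[A; C; D/B; E] holding=-
step 3 (unstack(B, D)): towers=[A; C; D; E] holding=B
step 4 (pickup(C)) [no-op]: towers=[A; C; D; E] holding=B
step 5 (stack(B, A)): towers=[A/B; C; D; E] holding=-

towers=[A/B; C; D; E] holding=-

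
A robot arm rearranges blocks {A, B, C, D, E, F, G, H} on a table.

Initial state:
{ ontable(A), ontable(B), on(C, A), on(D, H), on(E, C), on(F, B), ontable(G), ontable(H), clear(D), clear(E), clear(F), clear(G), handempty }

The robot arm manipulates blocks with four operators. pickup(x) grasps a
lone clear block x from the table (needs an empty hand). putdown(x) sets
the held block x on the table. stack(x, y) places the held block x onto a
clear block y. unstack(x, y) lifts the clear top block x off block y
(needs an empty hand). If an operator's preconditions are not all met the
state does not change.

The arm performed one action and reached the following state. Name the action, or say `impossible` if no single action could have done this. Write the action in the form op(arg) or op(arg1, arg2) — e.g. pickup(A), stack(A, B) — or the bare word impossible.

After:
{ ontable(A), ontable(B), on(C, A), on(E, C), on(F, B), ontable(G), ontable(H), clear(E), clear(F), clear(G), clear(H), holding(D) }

target: towers=[A/C/E; B/F; G; H] holding=D
         pickup(G) → towers=[A/C/E; B/F; H/D] holding=G
     unstack(E, C) → towers=[A/C; B/F; G; H/D] holding=E
     unstack(F, B) → towers=[A/C/E; B; G; H/D] holding=F
     unstack(D, H) → towers=[A/C/E; B/F; G; H] holding=D  ← match

unstack(D, H)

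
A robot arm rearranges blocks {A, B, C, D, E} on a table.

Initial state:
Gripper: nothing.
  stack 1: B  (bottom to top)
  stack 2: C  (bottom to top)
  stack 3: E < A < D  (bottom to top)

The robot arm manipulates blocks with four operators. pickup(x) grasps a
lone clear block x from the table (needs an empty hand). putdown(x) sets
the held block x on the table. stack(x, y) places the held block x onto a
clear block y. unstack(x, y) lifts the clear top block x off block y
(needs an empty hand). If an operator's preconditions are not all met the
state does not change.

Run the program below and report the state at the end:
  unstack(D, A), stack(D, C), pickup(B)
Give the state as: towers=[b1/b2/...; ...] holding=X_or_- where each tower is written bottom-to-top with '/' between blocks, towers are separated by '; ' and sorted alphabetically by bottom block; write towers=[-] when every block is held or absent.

step 1 (unstack(D, A)): towers=[B; C; E/A] holding=D
step 2 (stack(D, C)): towers=[B; C/D; E/A] holding=-
step 3 (pickup(B)): towers=[C/D; E/A] holding=B

towers=[C/D; E/A] holding=B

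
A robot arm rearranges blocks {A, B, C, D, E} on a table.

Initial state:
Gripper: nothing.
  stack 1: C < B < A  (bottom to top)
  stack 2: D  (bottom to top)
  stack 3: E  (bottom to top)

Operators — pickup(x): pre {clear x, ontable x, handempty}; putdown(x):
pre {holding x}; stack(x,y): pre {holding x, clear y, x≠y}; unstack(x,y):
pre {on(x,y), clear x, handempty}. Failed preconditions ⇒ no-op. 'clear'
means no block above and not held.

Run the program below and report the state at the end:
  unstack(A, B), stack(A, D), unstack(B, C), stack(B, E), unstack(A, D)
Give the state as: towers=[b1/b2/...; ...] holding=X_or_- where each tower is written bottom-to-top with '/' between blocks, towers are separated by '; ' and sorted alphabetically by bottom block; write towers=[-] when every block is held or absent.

towers=[C; D; E/B] holding=A

step 1 (unstack(A, B)): towers=[C/B; D; E] holding=A
step 2 (stack(A, D)): towers=[C/B; D/A; E] holding=-
step 3 (unstack(B, C)): towers=[C; D/A; E] holding=B
step 4 (stack(B, E)): towers=[C; D/A; E/B] holding=-
step 5 (unstack(A, D)): towers=[C; D; E/B] holding=A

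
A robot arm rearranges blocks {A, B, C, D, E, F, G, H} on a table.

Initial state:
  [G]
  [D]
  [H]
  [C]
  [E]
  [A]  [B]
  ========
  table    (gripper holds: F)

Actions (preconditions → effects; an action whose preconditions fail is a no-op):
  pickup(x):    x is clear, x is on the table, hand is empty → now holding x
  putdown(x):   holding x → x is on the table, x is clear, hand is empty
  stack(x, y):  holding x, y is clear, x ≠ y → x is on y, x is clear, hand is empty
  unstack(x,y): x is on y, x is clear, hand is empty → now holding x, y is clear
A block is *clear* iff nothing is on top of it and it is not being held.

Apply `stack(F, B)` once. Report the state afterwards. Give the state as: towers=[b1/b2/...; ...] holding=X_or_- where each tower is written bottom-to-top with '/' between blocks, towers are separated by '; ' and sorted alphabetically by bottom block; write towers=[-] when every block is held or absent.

before: towers=[A/E/C/H/D/G; B] holding=F
pre[stack(F, B)]: holding(F) ok, clear(B) ok, F≠B ok
all met → apply stack(F, B)
after:  towers=[A/E/C/H/D/G; B/F] holding=-

towers=[A/E/C/H/D/G; B/F] holding=-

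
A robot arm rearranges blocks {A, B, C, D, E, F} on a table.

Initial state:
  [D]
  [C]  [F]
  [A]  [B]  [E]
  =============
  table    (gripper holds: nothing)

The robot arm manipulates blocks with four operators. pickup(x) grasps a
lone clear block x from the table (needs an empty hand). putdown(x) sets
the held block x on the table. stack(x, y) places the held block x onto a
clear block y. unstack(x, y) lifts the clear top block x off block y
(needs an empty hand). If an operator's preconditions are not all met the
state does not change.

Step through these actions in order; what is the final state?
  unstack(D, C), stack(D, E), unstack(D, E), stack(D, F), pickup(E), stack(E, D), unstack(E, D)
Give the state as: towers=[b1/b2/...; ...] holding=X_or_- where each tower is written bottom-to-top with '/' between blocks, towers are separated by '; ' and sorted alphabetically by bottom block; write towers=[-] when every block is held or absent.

step 1 (unstack(D, C)): towers=[A/C; B/F; E] holding=D
step 2 (stack(D, E)): towers=[A/C; B/F; E/D] holding=-
step 3 (unstack(D, E)): towers=[A/C; B/F; E] holding=D
step 4 (stack(D, F)): towers=[A/C; B/F/D; E] holding=-
step 5 (pickup(E)): towers=[A/C; B/F/D] holding=E
step 6 (stack(E, D)): towers=[A/C; B/F/D/E] holding=-
step 7 (unstack(E, D)): towers=[A/C; B/F/D] holding=E

towers=[A/C; B/F/D] holding=E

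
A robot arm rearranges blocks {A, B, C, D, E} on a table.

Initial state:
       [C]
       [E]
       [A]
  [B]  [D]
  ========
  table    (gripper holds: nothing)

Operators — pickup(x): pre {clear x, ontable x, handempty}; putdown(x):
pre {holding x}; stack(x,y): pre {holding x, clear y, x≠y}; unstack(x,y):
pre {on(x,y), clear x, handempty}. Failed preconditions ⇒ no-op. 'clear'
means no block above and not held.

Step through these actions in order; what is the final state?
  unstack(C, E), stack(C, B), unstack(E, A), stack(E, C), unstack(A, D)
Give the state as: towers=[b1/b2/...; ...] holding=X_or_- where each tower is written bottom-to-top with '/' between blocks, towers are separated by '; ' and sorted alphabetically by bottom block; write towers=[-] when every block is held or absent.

step 1 (unstack(C, E)): towers=[B; D/A/E] holding=C
step 2 (stack(C, B)): towers=[B/C; D/A/E] holding=-
step 3 (unstack(E, A)): towers=[B/C; D/A] holding=E
step 4 (stack(E, C)): towers=[B/C/E; D/A] holding=-
step 5 (unstack(A, D)): towers=[B/C/E; D] holding=A

towers=[B/C/E; D] holding=A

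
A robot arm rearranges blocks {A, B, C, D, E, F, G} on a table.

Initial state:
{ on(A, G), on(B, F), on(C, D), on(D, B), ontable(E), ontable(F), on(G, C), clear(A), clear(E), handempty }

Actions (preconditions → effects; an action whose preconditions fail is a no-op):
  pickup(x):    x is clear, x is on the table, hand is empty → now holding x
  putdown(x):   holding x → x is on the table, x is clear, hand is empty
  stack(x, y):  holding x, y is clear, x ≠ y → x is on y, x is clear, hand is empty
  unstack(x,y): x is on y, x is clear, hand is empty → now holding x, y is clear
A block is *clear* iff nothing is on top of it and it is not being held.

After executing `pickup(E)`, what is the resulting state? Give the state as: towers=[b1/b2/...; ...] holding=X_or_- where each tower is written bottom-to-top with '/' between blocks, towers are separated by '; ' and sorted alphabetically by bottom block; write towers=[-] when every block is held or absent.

towers=[F/B/D/C/G/A] holding=E

before: towers=[E; F/B/D/C/G/A] holding=-
pre[pickup(E)]: clear(E) yes, ontable(E) yes, handempty yes
all met → apply pickup(E)
after:  towers=[F/B/D/C/G/A] holding=E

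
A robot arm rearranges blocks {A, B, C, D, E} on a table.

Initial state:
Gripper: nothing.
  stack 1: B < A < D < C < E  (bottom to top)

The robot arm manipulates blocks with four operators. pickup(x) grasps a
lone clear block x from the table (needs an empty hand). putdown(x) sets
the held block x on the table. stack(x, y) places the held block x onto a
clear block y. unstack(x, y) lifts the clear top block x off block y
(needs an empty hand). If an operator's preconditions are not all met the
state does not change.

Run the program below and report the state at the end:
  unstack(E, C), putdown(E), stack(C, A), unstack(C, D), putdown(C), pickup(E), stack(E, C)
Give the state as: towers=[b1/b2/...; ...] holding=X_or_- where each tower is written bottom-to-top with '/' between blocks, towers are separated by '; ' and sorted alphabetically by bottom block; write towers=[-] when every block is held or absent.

step 1 (unstack(E, C)): towers=[B/A/D/C] holding=E
step 2 (putdown(E)): towers=[B/A/D/C; E] holding=-
step 3 (stack(C, A)) [no-op]: towers=[B/A/D/C; E] holding=-
step 4 (unstack(C, D)): towers=[B/A/D; E] holding=C
step 5 (putdown(C)): towers=[B/A/D; C; E] holding=-
step 6 (pickup(E)): towers=[B/A/D; C] holding=E
step 7 (stack(E, C)): towers=[B/A/D; C/E] holding=-

towers=[B/A/D; C/E] holding=-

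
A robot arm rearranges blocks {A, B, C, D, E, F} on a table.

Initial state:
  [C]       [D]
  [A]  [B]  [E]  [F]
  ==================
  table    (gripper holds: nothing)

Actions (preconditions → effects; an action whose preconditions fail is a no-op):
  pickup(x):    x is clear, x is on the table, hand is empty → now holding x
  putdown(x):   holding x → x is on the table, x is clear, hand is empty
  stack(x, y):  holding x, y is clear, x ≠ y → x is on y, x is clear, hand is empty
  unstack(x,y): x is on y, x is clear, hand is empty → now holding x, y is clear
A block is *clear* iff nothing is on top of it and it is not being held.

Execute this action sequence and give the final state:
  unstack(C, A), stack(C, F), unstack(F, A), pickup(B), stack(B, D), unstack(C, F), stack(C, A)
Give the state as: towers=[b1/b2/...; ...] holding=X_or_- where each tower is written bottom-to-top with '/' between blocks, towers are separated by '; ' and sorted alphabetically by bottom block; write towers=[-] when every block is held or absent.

towers=[A/C; E/D/B; F] holding=-

step 1 (unstack(C, A)): towers=[A; B; E/D; F] holding=C
step 2 (stack(C, F)): towers=[A; B; E/D; F/C] holding=-
step 3 (unstack(F, A)) [no-op]: towers=[A; B; E/D; F/C] holding=-
step 4 (pickup(B)): towers=[A; E/D; F/C] holding=B
step 5 (stack(B, D)): towers=[A; E/D/B; F/C] holding=-
step 6 (unstack(C, F)): towers=[A; E/D/B; F] holding=C
step 7 (stack(C, A)): towers=[A/C; E/D/B; F] holding=-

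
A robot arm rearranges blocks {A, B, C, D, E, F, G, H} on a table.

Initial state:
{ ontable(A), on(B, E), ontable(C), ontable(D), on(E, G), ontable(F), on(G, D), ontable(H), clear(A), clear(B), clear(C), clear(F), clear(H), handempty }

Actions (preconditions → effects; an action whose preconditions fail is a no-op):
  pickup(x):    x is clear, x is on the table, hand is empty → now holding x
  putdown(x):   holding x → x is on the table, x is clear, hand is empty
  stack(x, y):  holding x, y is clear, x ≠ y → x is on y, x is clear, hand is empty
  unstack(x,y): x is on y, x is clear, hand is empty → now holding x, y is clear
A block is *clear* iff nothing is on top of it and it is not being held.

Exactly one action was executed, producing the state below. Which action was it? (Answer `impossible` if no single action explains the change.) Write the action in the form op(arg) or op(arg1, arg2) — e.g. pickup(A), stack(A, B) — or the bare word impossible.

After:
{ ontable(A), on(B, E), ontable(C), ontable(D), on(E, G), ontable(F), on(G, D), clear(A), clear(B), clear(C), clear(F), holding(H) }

target: towers=[A; C; D/G/E/B; F] holding=H
         pickup(A) → towers=[C; D/G/E/B; F; H] holding=A
         pickup(H) → towers=[A; C; D/G/E/B; F] holding=H  ← match
     unstack(B, E) → towers=[A; C; D/G/E; F; H] holding=B
         pickup(F) → towers=[A; C; D/G/E/B; H] holding=F
         pickup(C) → towers=[A; D/G/E/B; F; H] holding=C

pickup(H)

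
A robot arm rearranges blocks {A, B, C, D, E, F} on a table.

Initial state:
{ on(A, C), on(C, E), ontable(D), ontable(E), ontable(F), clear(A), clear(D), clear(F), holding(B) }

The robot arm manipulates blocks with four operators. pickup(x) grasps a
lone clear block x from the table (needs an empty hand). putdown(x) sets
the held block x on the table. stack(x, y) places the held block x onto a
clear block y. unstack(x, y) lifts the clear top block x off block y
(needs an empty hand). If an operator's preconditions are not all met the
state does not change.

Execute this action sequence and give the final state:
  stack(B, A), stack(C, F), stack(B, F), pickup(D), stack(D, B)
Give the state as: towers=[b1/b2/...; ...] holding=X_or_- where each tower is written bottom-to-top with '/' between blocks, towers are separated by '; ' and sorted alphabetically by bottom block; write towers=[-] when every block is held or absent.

step 1 (stack(B, A)): towers=[D; E/C/A/B; F] holding=-
step 2 (stack(C, F)) [no-op]: towers=[D; E/C/A/B; F] holding=-
step 3 (stack(B, F)) [no-op]: towers=[D; E/C/A/B; F] holding=-
step 4 (pickup(D)): towers=[E/C/A/B; F] holding=D
step 5 (stack(D, B)): towers=[E/C/A/B/D; F] holding=-

towers=[E/C/A/B/D; F] holding=-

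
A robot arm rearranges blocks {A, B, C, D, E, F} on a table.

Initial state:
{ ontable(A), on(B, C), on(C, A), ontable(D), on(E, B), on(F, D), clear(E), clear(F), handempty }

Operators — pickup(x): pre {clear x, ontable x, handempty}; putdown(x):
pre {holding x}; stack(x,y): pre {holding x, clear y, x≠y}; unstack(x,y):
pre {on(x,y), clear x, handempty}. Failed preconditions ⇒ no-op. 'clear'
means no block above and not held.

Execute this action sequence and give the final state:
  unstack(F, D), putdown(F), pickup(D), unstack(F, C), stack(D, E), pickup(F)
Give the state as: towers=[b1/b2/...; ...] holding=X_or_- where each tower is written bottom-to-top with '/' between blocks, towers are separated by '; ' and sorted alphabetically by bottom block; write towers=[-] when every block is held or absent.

step 1 (unstack(F, D)): towers=[A/C/B/E; D] holding=F
step 2 (putdown(F)): towers=[A/C/B/E; D; F] holding=-
step 3 (pickup(D)): towers=[A/C/B/E; F] holding=D
step 4 (unstack(F, C)) [no-op]: towers=[A/C/B/E; F] holding=D
step 5 (stack(D, E)): towers=[A/C/B/E/D; F] holding=-
step 6 (pickup(F)): towers=[A/C/B/E/D] holding=F

towers=[A/C/B/E/D] holding=F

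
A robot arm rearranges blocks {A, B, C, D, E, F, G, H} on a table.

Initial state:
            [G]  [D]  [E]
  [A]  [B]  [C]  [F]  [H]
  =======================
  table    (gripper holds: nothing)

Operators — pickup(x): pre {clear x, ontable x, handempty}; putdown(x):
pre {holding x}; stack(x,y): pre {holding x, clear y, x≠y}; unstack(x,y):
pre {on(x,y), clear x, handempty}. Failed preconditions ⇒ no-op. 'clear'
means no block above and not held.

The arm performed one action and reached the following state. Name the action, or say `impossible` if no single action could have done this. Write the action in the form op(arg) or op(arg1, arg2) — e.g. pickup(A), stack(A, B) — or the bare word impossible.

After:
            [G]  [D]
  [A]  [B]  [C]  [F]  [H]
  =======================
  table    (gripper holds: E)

target: towers=[A; B; C/G; F/D; H] holding=E
     unstack(G, C) → towers=[A; B; C; F/D; H/E] holding=G
         pickup(A) → towers=[B; C/G; F/D; H/E] holding=A
     unstack(E, H) → towers=[A; B; C/G; F/D; H] holding=E  ← match
         pickup(B) → towers=[A; C/G; F/D; H/E] holding=B
     unstack(D, F) → towers=[A; B; C/G; F; H/E] holding=D

unstack(E, H)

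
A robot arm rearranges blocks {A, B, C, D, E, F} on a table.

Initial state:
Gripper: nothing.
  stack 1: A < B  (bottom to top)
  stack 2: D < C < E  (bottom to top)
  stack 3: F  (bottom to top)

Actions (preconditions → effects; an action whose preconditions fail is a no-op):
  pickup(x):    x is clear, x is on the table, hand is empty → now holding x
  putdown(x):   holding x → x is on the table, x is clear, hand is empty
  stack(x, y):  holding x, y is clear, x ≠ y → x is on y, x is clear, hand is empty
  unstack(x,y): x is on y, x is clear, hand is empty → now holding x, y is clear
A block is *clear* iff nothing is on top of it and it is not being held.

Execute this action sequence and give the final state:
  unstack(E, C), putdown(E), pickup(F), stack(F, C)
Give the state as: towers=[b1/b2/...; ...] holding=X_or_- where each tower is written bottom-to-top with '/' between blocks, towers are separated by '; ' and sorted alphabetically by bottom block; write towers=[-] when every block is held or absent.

step 1 (unstack(E, C)): towers=[A/B; D/C; F] holding=E
step 2 (putdown(E)): towers=[A/B; D/C; E; F] holding=-
step 3 (pickup(F)): towers=[A/B; D/C; E] holding=F
step 4 (stack(F, C)): towers=[A/B; D/C/F; E] holding=-

towers=[A/B; D/C/F; E] holding=-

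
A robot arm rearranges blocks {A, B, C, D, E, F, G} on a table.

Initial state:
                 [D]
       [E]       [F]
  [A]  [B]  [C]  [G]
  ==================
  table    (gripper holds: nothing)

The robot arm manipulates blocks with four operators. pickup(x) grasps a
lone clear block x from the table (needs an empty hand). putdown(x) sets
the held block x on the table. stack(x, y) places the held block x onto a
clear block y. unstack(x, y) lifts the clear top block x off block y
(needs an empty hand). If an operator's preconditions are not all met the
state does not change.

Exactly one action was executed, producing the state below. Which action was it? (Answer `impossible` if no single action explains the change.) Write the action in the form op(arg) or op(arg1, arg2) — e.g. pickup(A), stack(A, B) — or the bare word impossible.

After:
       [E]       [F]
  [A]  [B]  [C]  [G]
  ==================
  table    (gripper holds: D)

unstack(D, F)

target: towers=[A; B/E; C; G/F] holding=D
     unstack(D, F) → towers=[A; B/E; C; G/F] holding=D  ← match
         pickup(A) → towers=[B/E; C; G/F/D] holding=A
     unstack(E, B) → towers=[A; B; C; G/F/D] holding=E
         pickup(C) → towers=[A; B/E; G/F/D] holding=C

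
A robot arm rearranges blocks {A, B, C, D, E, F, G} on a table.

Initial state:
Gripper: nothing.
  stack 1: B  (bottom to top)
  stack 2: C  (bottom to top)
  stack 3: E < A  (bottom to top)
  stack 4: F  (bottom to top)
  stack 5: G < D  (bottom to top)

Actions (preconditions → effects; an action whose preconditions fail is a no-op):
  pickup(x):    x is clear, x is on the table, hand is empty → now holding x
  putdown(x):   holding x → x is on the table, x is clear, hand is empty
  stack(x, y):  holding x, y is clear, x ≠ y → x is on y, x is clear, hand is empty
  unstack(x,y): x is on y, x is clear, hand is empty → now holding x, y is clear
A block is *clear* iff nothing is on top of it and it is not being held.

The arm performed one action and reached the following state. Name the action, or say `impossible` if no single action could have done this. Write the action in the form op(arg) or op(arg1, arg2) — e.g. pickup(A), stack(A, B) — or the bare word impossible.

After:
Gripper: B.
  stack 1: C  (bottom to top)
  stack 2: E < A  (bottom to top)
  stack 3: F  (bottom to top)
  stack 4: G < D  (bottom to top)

target: towers=[C; E/A; F; G/D] holding=B
         pickup(B) → towers=[C; E/A; F; G/D] holding=B  ← match
         pickup(F) → towers=[B; C; E/A; G/D] holding=F
     unstack(D, G) → towers=[B; C; E/A; F; G] holding=D
     unstack(A, E) → towers=[B; C; E; F; G/D] holding=A
         pickup(C) → towers=[B; E/A; F; G/D] holding=C

pickup(B)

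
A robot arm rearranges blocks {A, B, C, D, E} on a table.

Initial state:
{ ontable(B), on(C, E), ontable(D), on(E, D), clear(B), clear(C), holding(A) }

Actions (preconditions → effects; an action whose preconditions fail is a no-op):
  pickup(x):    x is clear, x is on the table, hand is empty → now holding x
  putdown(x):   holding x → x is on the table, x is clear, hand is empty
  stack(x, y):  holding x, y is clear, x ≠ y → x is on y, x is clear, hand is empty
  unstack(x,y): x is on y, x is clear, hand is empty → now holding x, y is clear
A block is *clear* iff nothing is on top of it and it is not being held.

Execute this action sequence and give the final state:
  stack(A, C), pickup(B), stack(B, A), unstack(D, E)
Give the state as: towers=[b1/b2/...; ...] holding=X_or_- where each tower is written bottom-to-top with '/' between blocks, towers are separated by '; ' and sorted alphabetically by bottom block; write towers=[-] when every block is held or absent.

towers=[D/E/C/A/B] holding=-

step 1 (stack(A, C)): towers=[B; D/E/C/A] holding=-
step 2 (pickup(B)): towers=[D/E/C/A] holding=B
step 3 (stack(B, A)): towers=[D/E/C/A/B] holding=-
step 4 (unstack(D, E)) [no-op]: towers=[D/E/C/A/B] holding=-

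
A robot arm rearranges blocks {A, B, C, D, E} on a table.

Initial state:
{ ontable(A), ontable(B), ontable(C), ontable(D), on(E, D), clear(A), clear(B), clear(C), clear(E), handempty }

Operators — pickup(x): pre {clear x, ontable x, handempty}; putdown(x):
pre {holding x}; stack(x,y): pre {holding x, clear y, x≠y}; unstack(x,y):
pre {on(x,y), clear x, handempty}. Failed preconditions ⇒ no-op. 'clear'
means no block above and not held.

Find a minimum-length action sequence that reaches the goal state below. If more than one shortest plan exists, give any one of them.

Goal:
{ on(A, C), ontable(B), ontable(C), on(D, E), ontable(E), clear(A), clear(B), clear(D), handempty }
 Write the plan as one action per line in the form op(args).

step 1 (pickup(A)): towers=[B; C; D/E] holding=A
step 2 (stack(A, C)): towers=[B; C/A; D/E] holding=-
step 3 (unstack(E, D)): towers=[B; C/A; D] holding=E
step 4 (putdown(E)): towers=[B; C/A; D; E] holding=-
step 5 (pickup(D)): towers=[B; C/A; E] holding=D
step 6 (stack(D, E)): towers=[B; C/A; E/D] holding=-
goal check: towers=[B; C/A; E/D] holding=- — reached (length 6, optimal by BFS)

pickup(A)
stack(A, C)
unstack(E, D)
putdown(E)
pickup(D)
stack(D, E)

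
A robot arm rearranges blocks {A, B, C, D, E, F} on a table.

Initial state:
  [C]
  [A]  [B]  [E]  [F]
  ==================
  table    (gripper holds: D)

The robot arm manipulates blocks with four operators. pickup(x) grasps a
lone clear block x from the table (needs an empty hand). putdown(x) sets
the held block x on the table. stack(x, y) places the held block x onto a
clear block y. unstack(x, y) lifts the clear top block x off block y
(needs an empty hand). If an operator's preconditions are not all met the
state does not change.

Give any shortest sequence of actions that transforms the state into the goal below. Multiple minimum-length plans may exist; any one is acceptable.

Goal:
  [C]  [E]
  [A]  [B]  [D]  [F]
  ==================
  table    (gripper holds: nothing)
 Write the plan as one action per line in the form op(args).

putdown(D)
pickup(E)
stack(E, B)

step 1 (putdown(D)): towers=[A/C; B; D; E; F] holding=-
step 2 (pickup(E)): towers=[A/C; B; D; F] holding=E
step 3 (stack(E, B)): towers=[A/C; B/E; D; F] holding=-
goal check: towers=[A/C; B/E; D; F] holding=- — reached (length 3, optimal by BFS)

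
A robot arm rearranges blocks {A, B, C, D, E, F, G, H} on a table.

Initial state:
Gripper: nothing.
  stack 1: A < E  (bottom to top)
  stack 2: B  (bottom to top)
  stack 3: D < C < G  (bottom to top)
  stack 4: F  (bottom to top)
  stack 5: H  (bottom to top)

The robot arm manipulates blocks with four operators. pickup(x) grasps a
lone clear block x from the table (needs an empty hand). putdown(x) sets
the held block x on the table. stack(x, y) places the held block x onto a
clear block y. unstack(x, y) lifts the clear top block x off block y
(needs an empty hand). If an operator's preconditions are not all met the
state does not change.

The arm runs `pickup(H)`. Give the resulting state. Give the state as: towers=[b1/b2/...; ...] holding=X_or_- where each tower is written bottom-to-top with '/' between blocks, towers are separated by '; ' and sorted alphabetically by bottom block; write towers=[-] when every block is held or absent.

towers=[A/E; B; D/C/G; F] holding=H

before: towers=[A/E; B; D/C/G; F; H] holding=-
pre[pickup(H)]: clear(H) yes, ontable(H) yes, handempty yes
all met → apply pickup(H)
after:  towers=[A/E; B; D/C/G; F] holding=H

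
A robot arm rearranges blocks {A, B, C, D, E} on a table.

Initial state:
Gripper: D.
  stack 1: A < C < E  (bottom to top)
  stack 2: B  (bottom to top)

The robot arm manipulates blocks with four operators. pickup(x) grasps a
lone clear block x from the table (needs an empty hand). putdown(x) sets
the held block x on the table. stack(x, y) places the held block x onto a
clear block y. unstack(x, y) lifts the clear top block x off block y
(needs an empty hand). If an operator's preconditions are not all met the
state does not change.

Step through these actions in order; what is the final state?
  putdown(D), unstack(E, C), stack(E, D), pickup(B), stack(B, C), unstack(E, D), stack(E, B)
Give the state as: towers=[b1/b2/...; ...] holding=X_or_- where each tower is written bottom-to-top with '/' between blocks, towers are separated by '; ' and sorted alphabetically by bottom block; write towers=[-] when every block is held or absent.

towers=[A/C/B/E; D] holding=-

step 1 (putdown(D)): towers=[A/C/E; B; D] holding=-
step 2 (unstack(E, C)): towers=[A/C; B; D] holding=E
step 3 (stack(E, D)): towers=[A/C; B; D/E] holding=-
step 4 (pickup(B)): towers=[A/C; D/E] holding=B
step 5 (stack(B, C)): towers=[A/C/B; D/E] holding=-
step 6 (unstack(E, D)): towers=[A/C/B; D] holding=E
step 7 (stack(E, B)): towers=[A/C/B/E; D] holding=-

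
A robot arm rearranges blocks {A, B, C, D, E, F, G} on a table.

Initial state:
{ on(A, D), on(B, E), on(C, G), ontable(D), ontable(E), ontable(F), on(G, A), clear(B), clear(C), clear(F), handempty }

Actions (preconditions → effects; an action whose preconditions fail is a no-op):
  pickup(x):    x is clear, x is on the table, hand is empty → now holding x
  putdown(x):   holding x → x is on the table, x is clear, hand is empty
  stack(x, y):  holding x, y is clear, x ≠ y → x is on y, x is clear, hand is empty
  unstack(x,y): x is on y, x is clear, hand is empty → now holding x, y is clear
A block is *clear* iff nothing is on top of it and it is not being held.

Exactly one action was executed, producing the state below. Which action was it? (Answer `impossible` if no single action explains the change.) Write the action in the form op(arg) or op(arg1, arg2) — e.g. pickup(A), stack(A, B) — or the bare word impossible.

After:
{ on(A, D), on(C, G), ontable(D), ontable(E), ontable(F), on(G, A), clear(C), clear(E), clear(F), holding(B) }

unstack(B, E)

target: towers=[D/A/G/C; E; F] holding=B
     unstack(B, E) → towers=[D/A/G/C; E; F] holding=B  ← match
         pickup(F) → towers=[D/A/G/C; E/B] holding=F
     unstack(C, G) → towers=[D/A/G; E/B; F] holding=C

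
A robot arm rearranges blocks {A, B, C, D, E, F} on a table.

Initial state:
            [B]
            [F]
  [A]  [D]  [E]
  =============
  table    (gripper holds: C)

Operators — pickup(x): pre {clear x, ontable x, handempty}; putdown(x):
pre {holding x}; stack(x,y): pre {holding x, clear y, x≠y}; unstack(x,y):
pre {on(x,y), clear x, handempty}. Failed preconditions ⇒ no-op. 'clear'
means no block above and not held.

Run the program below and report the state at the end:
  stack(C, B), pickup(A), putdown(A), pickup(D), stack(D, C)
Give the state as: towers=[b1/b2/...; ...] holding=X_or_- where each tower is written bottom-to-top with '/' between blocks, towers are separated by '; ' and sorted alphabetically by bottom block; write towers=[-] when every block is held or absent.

step 1 (stack(C, B)): towers=[A; D; E/F/B/C] holding=-
step 2 (pickup(A)): towers=[D; E/F/B/C] holding=A
step 3 (putdown(A)): towers=[A; D; E/F/B/C] holding=-
step 4 (pickup(D)): towers=[A; E/F/B/C] holding=D
step 5 (stack(D, C)): towers=[A; E/F/B/C/D] holding=-

towers=[A; E/F/B/C/D] holding=-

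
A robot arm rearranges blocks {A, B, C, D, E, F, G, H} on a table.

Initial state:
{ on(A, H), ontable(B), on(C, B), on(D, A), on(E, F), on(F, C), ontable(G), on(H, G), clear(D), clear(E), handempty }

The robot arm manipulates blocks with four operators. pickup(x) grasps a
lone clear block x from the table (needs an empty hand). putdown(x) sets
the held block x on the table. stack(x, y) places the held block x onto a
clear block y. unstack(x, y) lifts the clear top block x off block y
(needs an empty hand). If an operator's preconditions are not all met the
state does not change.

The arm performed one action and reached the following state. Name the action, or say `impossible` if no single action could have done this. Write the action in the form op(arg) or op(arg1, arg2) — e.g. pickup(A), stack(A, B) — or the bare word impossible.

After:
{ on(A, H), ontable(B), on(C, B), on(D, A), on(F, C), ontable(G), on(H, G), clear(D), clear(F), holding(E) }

unstack(E, F)

target: towers=[B/C/F; G/H/A/D] holding=E
     unstack(E, F) → towers=[B/C/F; G/H/A/D] holding=E  ← match
     unstack(D, A) → towers=[B/C/F/E; G/H/A] holding=D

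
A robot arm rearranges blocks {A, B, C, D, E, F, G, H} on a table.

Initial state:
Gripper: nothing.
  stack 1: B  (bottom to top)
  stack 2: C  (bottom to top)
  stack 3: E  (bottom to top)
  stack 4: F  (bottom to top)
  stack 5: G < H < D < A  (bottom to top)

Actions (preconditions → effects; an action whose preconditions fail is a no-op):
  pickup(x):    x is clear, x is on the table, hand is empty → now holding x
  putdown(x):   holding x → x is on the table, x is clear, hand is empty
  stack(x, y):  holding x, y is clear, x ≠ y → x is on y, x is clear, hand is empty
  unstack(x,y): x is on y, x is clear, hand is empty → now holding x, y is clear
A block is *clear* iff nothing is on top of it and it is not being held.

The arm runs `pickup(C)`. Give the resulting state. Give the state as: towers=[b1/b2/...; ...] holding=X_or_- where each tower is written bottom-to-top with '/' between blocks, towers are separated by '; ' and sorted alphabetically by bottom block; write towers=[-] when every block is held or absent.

before: towers=[B; C; E; F; G/H/D/A] holding=-
pre[pickup(C)]: clear(C) ok, ontable(C) ok, handempty ok
all met → apply pickup(C)
after:  towers=[B; E; F; G/H/D/A] holding=C

towers=[B; E; F; G/H/D/A] holding=C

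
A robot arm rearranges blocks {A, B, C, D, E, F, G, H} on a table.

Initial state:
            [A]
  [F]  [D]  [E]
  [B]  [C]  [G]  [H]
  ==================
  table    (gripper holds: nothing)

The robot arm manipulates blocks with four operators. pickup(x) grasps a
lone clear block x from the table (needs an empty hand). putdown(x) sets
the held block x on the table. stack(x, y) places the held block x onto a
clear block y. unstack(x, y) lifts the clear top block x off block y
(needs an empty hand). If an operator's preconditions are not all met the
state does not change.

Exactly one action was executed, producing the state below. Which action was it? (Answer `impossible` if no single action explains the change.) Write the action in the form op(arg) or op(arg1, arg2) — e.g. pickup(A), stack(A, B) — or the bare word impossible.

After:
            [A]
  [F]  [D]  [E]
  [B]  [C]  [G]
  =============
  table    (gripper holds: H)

target: towers=[B/F; C/D; G/E/A] holding=H
     unstack(A, E) → towers=[B/F; C/D; G/E; H] holding=A
         pickup(H) → towers=[B/F; C/D; G/E/A] holding=H  ← match
     unstack(F, B) → towers=[B; C/D; G/E/A; H] holding=F
     unstack(D, C) → towers=[B/F; C; G/E/A; H] holding=D

pickup(H)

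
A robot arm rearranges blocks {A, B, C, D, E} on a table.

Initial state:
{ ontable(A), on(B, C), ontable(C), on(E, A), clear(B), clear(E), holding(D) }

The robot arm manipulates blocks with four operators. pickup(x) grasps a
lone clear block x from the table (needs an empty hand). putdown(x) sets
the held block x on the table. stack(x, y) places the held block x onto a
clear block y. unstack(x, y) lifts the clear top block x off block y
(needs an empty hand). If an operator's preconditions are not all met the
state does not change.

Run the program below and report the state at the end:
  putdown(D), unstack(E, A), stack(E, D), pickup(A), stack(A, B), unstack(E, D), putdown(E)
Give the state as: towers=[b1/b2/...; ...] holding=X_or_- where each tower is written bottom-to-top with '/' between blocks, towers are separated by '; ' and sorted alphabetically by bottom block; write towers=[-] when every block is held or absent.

towers=[C/B/A; D; E] holding=-

step 1 (putdown(D)): towers=[A/E; C/B; D] holding=-
step 2 (unstack(E, A)): towers=[A; C/B; D] holding=E
step 3 (stack(E, D)): towers=[A; C/B; D/E] holding=-
step 4 (pickup(A)): towers=[C/B; D/E] holding=A
step 5 (stack(A, B)): towers=[C/B/A; D/E] holding=-
step 6 (unstack(E, D)): towers=[C/B/A; D] holding=E
step 7 (putdown(E)): towers=[C/B/A; D; E] holding=-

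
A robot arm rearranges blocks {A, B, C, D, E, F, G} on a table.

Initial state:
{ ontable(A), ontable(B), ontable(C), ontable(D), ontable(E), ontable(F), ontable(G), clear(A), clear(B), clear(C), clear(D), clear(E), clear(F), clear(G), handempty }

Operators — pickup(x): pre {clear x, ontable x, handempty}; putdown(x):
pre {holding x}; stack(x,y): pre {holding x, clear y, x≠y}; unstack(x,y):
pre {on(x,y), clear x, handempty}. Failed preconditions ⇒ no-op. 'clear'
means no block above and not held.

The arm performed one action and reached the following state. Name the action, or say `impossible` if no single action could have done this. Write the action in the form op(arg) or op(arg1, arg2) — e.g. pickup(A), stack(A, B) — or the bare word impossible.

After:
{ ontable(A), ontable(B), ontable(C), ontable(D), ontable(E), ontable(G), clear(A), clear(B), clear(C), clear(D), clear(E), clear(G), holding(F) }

pickup(F)

target: towers=[A; B; C; D; E; G] holding=F
         pickup(B) → towers=[A; C; D; E; F; G] holding=B
         pickup(F) → towers=[A; B; C; D; E; G] holding=F  ← match
         pickup(G) → towers=[A; B; C; D; E; F] holding=G
         pickup(D) → towers=[A; B; C; E; F; G] holding=D
         pickup(A) → towers=[B; C; D; E; F; G] holding=A
         pickup(E) → towers=[A; B; C; D; F; G] holding=E
         pickup(C) → towers=[A; B; D; E; F; G] holding=C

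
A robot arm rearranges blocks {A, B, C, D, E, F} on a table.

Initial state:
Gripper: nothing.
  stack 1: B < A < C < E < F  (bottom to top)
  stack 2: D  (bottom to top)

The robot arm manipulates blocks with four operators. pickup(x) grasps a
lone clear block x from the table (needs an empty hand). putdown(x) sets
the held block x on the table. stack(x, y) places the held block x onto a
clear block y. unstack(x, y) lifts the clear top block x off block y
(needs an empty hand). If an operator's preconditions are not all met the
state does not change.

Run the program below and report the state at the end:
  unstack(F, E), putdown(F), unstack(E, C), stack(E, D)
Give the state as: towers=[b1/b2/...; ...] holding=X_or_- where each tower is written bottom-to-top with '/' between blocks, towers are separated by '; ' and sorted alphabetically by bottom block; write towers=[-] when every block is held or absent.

step 1 (unstack(F, E)): towers=[B/A/C/E; D] holding=F
step 2 (putdown(F)): towers=[B/A/C/E; D; F] holding=-
step 3 (unstack(E, C)): towers=[B/A/C; D; F] holding=E
step 4 (stack(E, D)): towers=[B/A/C; D/E; F] holding=-

towers=[B/A/C; D/E; F] holding=-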